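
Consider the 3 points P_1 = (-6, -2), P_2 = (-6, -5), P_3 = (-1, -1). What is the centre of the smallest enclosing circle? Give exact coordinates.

Side lengths²: P_1P_2² = 9, P_1P_3² = 26, P_2P_3² = 41.
Since P_2P_3² = 41 ≥ 26 + 9 = 35, the angle opposite P_2P_3 is not acute, so the smallest enclosing circle has P_2P_3 as diameter.
Centre = midpoint of P_2P_3 = (-3.5, -3), r² = 41/4 = 10.25.
Centre = (-3.5, -3).

(-3.5, -3)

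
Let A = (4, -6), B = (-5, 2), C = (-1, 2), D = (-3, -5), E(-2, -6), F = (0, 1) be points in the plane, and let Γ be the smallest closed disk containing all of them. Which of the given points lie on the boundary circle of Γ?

A, B

A smallest enclosing disk is always determined by at most three of the input points on its boundary.
The farthest pair is A–B with squared distance 145. The circle on this segment as diameter has centre (-0.5, -2) and r² = 145/4 = 36.25.
Check C: distance² to centre = 16.25 ≤ 36.25, so it lies inside.
All remaining points lie in this disk, and no smaller disk contains both endpoints, so this is the minimum enclosing circle.
The points at distance exactly r from the centre are A, B — 2 points.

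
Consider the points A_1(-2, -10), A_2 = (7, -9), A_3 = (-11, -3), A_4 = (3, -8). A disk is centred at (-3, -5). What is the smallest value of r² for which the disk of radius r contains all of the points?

The required radius is the distance from (-3, -5) to the farthest point.
Squared distances: 26, 116, 68, 45.
Maximum is 116, attained at A_2.

116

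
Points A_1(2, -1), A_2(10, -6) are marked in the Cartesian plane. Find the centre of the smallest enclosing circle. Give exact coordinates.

(6, -3.5)

The smallest circle enclosing two points has them as diameter endpoints.
Centre = midpoint = (6, -3.5); r² = |A_1A_2|²/4 = 89/4 = 22.25.
Centre = (6, -3.5).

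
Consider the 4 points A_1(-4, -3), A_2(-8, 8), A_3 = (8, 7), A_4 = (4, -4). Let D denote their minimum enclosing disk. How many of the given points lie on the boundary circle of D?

3

By Welzl's lemma the MEC is supported by two points (diametrically opposite) or three points (on a circumcircle).
The minimum enclosing circle is determined by three boundary points: A_2, A_3, A_4.
Their circumcentre is (-7/30, 113/30) with r² = 35209/450.
The farthest remaining point A_1 is at distance² 26989/450 ≤ 35209/450.
The points at distance exactly r from the centre are A_2, A_3, A_4 — 3 points.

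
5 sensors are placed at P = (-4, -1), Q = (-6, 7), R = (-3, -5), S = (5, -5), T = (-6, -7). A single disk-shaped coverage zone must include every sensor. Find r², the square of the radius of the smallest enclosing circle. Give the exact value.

33125/484

By Welzl's lemma the MEC is supported by two points (diametrically opposite) or three points (on a circumcircle).
The minimum enclosing circle is determined by three boundary points: Q, S, T.
Their circumcentre is (-35/22, 0) with r² = 33125/484.
The farthest remaining point R is at distance² 13061/484 ≤ 33125/484.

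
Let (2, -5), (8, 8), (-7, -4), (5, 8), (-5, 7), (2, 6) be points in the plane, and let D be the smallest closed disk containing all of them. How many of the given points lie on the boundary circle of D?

2

By Welzl's lemma the MEC is supported by two points (diametrically opposite) or three points (on a circumcircle).
The farthest pair is (8, 8)–(-7, -4) with squared distance 369. The circle on this segment as diameter has centre (0.5, 2) and r² = 369/4 = 92.25.
Check (2, -5): distance² to centre = 51.25 ≤ 92.25, so it lies inside.
All remaining points lie in this disk, and no smaller disk contains both endpoints, so this is the minimum enclosing circle.
The points at distance exactly r from the centre are (8, 8), (-7, -4) — 2 points.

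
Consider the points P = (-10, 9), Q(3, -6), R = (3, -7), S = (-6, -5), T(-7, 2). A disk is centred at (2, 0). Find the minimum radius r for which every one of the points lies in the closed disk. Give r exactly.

The required radius is the distance from (2, 0) to the farthest point.
Squared distances: 225, 37, 50, 89, 85.
Maximum is 225, attained at P.
r = √225 = 15.

15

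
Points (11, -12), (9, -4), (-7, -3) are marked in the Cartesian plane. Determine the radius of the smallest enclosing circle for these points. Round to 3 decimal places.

10.062

Call the three points A, B, C in the order given.
Side lengths²: AB² = 68, AC² = 405, BC² = 257.
Since AC² = 405 ≥ 257 + 68 = 325, the angle opposite AC is not acute, so the smallest enclosing circle has AC as diameter.
Centre = midpoint of AC = (2, -7.5), r² = 405/4 = 101.25.
r = √(101.25) ≈ 10.062.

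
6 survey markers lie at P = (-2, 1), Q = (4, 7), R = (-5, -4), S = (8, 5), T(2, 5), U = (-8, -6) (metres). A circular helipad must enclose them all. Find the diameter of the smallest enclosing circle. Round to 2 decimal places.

The farthest pair is S–U with squared distance 377. The circle on this segment as diameter has centre (0, -0.5) and r² = 377/4 = 94.25.
Check P: distance² to centre = 6.25 ≤ 94.25, so it lies inside.
All remaining points lie in this disk, and no smaller disk contains both endpoints, so this is the minimum enclosing circle.
Diameter = 2r = 2√(94.25) ≈ 19.42.

19.42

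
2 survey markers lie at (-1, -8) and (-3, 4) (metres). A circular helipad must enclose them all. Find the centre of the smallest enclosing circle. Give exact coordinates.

(-2, -2)

The smallest circle enclosing two points has them as diameter endpoints.
Centre = midpoint = (-2, -2); r² = |(-1, -8)−(-3, 4)|²/4 = 148/4 = 37.
Centre = (-2, -2).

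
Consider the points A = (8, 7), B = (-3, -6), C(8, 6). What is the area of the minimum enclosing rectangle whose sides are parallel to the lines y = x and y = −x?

24

In coordinates u = x + y, v = x − y the rectangle is axis-aligned; the map (x,y)→(u,v) scales areas by 2.
u-values: 15, -9, 14; range = 15 − (-9) = 24.
v-values: 1, 3, 2; range = 3 − 1 = 2.
Area = (24 × 2) / 2 = 24.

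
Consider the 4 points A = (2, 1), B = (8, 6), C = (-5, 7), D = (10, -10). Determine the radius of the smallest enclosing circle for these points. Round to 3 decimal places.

The farthest pair is C–D with squared distance 514. The circle on this segment as diameter has centre (2.5, -1.5) and r² = 514/4 = 128.5.
Check A: distance² to centre = 6.5 ≤ 128.5, so it lies inside.
All remaining points lie in this disk, and no smaller disk contains both endpoints, so this is the minimum enclosing circle.
r = √(128.5) ≈ 11.336.

11.336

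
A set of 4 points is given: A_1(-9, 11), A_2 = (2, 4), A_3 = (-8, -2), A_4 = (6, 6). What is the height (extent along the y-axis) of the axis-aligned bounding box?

13

max y = 11, min y = -2, so height = 13.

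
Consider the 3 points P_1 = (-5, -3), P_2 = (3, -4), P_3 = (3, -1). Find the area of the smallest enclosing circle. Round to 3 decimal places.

54.242

Side lengths²: P_1P_2² = 65, P_1P_3² = 68, P_2P_3² = 9.
Since P_1P_3² = 68 < 65 + 9 = 74, the triangle is acute, so the smallest enclosing circle is the circumcircle.
Circumcentre = (-0.875, -2.5), r² = 17.265625.
Area = π·r² = π·17.265625 ≈ 54.242.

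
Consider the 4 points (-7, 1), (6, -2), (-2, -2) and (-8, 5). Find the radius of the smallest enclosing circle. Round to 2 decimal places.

7.83

A smallest enclosing disk is always determined by at most three of the input points on its boundary.
The farthest pair is (6, -2)–(-8, 5) with squared distance 245. The circle on this segment as diameter has centre (-1, 1.5) and r² = 245/4 = 61.25.
Check (-7, 1): distance² to centre = 36.25 ≤ 61.25, so it lies inside.
All remaining points lie in this disk, and no smaller disk contains both endpoints, so this is the minimum enclosing circle.
r = √(61.25) ≈ 7.83.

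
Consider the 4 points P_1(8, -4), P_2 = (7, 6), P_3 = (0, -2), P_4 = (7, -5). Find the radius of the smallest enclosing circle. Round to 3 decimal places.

The minimum enclosing circle of a finite set is fixed by two of the points (as a diameter) or three (as a circumcircle).
The minimum enclosing circle is determined by three boundary points: P_2, P_3, P_4.
Their circumcentre is (73/14, 0.5) with r² = 3277/98.
The farthest remaining point P_1 is at distance² 2745/98 ≤ 3277/98.
r = √(3277/98) ≈ 5.783.

5.783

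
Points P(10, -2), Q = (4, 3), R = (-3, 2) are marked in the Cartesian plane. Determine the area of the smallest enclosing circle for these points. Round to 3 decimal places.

Side lengths²: PQ² = 61, PR² = 185, QR² = 50.
Since PR² = 185 ≥ 61 + 50 = 111, the angle opposite PR is not acute, so the smallest enclosing circle has PR as diameter.
Centre = midpoint of PR = (3.5, 0), r² = 185/4 = 46.25.
Area = π·r² = π·46.25 ≈ 145.299.

145.299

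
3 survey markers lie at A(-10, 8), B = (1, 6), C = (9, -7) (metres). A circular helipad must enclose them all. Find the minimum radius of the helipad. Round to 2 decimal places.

Side lengths²: AB² = 125, AC² = 586, BC² = 233.
Since AC² = 586 ≥ 233 + 125 = 358, the angle opposite AC is not acute, so the smallest enclosing circle has AC as diameter.
Centre = midpoint of AC = (-0.5, 0.5), r² = 586/4 = 146.5.
r = √(146.5) ≈ 12.10.

12.10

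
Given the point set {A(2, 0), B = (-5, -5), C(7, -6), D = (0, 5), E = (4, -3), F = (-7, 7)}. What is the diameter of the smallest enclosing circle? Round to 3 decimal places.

19.105

By Welzl's lemma the MEC is supported by two points (diametrically opposite) or three points (on a circumcircle).
The farthest pair is C–F with squared distance 365. The circle on this segment as diameter has centre (0, 0.5) and r² = 365/4 = 91.25.
Check A: distance² to centre = 4.25 ≤ 91.25, so it lies inside.
All remaining points lie in this disk, and no smaller disk contains both endpoints, so this is the minimum enclosing circle.
Diameter = 2r = 2√(91.25) ≈ 19.105.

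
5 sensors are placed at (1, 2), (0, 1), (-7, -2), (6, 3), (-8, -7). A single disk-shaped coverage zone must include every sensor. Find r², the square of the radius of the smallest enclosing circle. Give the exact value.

74

A smallest enclosing disk is always determined by at most three of the input points on its boundary.
The farthest pair is (6, 3)–(-8, -7) with squared distance 296. The circle on this segment as diameter has centre (-1, -2) and r² = 296/4 = 74.
Check (1, 2): distance² to centre = 20 ≤ 74, so it lies inside.
All remaining points lie in this disk, and no smaller disk contains both endpoints, so this is the minimum enclosing circle.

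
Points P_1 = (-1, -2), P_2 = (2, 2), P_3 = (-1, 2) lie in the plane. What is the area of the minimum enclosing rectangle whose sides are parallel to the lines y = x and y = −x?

In coordinates u = x + y, v = x − y the rectangle is axis-aligned; the map (x,y)→(u,v) scales areas by 2.
u-values: -3, 4, 1; range = 4 − (-3) = 7.
v-values: 1, 0, -3; range = 1 − (-3) = 4.
Area = (7 × 4) / 2 = 14.

14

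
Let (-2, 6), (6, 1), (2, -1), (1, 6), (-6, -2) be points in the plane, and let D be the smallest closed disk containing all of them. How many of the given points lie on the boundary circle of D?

3

A smallest enclosing disk is always determined by at most three of the input points on its boundary.
The minimum enclosing circle is determined by three boundary points: (-2, 6), (6, 1), (-6, -2).
Their circumcentre is (-1/7, 1/14) with r² = 7565/196.
The farthest remaining point (1, 6) is at distance² 7145/196 ≤ 7565/196.
The points at distance exactly r from the centre are (-2, 6), (6, 1), (-6, -2) — 3 points.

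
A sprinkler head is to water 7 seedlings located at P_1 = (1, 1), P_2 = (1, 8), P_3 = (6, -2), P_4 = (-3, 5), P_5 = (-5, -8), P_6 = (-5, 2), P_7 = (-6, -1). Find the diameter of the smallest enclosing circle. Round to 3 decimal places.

A smallest enclosing disk is always determined by at most three of the input points on its boundary.
The farthest pair is P_2–P_5 with squared distance 292. The circle on this segment as diameter has centre (-2, 0) and r² = 292/4 = 73.
Check P_1: distance² to centre = 10 ≤ 73, so it lies inside.
All remaining points lie in this disk, and no smaller disk contains both endpoints, so this is the minimum enclosing circle.
Diameter = 2r = 2√73 ≈ 17.088.

17.088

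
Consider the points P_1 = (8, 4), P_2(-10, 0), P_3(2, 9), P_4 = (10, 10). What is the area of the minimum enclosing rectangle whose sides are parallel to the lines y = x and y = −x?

210

In coordinates u = x + y, v = x − y the rectangle is axis-aligned; the map (x,y)→(u,v) scales areas by 2.
u-values: 12, -10, 11, 20; range = 20 − (-10) = 30.
v-values: 4, -10, -7, 0; range = 4 − (-10) = 14.
Area = (30 × 14) / 2 = 210.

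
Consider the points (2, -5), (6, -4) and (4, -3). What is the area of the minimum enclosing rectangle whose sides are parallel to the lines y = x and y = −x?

7.5

In coordinates u = x + y, v = x − y the rectangle is axis-aligned; the map (x,y)→(u,v) scales areas by 2.
u-values: -3, 2, 1; range = 2 − (-3) = 5.
v-values: 7, 10, 7; range = 10 − 7 = 3.
Area = (5 × 3) / 2 = 7.5.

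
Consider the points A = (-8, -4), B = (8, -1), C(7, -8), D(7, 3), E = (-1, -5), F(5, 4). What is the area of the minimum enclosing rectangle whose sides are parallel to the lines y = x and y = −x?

209

In coordinates u = x + y, v = x − y the rectangle is axis-aligned; the map (x,y)→(u,v) scales areas by 2.
u-values: -12, 7, -1, 10, -6, 9; range = 10 − (-12) = 22.
v-values: -4, 9, 15, 4, 4, 1; range = 15 − (-4) = 19.
Area = (22 × 19) / 2 = 209.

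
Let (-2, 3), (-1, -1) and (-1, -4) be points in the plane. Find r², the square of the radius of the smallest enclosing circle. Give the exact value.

Call the three points A, B, C in the order given.
Side lengths²: AB² = 17, AC² = 50, BC² = 9.
Since AC² = 50 ≥ 17 + 9 = 26, the angle opposite AC is not acute, so the smallest enclosing circle has AC as diameter.
Centre = midpoint of AC = (-1.5, -0.5), r² = 50/4 = 12.5.

12.5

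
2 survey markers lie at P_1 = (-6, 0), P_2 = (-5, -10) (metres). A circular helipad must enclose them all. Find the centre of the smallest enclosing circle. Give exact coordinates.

The smallest circle enclosing two points has them as diameter endpoints.
Centre = midpoint = (-5.5, -5); r² = |P_1P_2|²/4 = 101/4 = 25.25.
Centre = (-5.5, -5).

(-5.5, -5)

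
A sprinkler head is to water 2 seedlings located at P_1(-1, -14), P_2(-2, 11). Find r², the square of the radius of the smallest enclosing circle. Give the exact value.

156.5

The smallest circle enclosing two points has them as diameter endpoints.
Centre = midpoint = (-1.5, -1.5); r² = |P_1P_2|²/4 = 626/4 = 156.5.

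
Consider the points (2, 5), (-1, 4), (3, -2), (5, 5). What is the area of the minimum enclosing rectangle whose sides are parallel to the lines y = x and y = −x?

In coordinates u = x + y, v = x − y the rectangle is axis-aligned; the map (x,y)→(u,v) scales areas by 2.
u-values: 7, 3, 1, 10; range = 10 − 1 = 9.
v-values: -3, -5, 5, 0; range = 5 − (-5) = 10.
Area = (9 × 10) / 2 = 45.

45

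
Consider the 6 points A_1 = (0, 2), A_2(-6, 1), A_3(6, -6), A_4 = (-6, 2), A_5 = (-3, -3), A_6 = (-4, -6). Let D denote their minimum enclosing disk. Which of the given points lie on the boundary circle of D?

A_3, A_4

The farthest pair is A_3–A_4 with squared distance 208. The circle on this segment as diameter has centre (0, -2) and r² = 208/4 = 52.
Check A_1: distance² to centre = 16 ≤ 52, so it lies inside.
All remaining points lie in this disk, and no smaller disk contains both endpoints, so this is the minimum enclosing circle.
The points at distance exactly r from the centre are A_3, A_4 — 2 points.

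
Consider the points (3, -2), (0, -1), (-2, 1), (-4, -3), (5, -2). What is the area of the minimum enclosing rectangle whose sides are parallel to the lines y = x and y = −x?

In coordinates u = x + y, v = x − y the rectangle is axis-aligned; the map (x,y)→(u,v) scales areas by 2.
u-values: 1, -1, -1, -7, 3; range = 3 − (-7) = 10.
v-values: 5, 1, -3, -1, 7; range = 7 − (-3) = 10.
Area = (10 × 10) / 2 = 50.

50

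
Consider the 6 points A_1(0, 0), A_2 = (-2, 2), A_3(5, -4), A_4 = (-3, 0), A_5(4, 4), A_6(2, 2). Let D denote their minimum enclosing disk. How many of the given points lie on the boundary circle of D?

By Welzl's lemma the MEC is supported by two points (diametrically opposite) or three points (on a circumcircle).
The minimum enclosing circle is determined by three boundary points: A_3, A_4, A_5.
Their circumcentre is (11/6, -1/3) with r² = 845/36.
The farthest remaining point A_2 is at distance² 725/36 ≤ 845/36.
The points at distance exactly r from the centre are A_3, A_4, A_5 — 3 points.

3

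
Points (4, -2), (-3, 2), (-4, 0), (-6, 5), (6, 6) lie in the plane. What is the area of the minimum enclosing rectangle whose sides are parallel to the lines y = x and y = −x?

136

In coordinates u = x + y, v = x − y the rectangle is axis-aligned; the map (x,y)→(u,v) scales areas by 2.
u-values: 2, -1, -4, -1, 12; range = 12 − (-4) = 16.
v-values: 6, -5, -4, -11, 0; range = 6 − (-11) = 17.
Area = (16 × 17) / 2 = 136.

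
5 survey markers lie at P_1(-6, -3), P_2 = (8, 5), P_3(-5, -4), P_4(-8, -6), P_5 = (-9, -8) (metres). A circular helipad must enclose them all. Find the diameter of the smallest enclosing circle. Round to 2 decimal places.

21.40

The minimum enclosing circle of a finite set is fixed by two of the points (as a diameter) or three (as a circumcircle).
The farthest pair is P_2–P_5 with squared distance 458. The circle on this segment as diameter has centre (-0.5, -1.5) and r² = 458/4 = 114.5.
Check P_1: distance² to centre = 32.5 ≤ 114.5, so it lies inside.
All remaining points lie in this disk, and no smaller disk contains both endpoints, so this is the minimum enclosing circle.
Diameter = 2r = 2√(114.5) ≈ 21.40.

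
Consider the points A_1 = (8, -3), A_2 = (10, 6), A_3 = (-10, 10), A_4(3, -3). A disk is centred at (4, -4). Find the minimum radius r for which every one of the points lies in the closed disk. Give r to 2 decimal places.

The required radius is the distance from (4, -4) to the farthest point.
Squared distances: 17, 136, 392, 2.
Maximum is 392, attained at A_3.
r = √392 ≈ 19.80.

19.80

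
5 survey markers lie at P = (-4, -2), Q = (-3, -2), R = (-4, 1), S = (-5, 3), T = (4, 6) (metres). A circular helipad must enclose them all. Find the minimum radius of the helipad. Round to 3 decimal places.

5.657

The minimum enclosing circle of a finite set is fixed by two of the points (as a diameter) or three (as a circumcircle).
The farthest pair is P–T with squared distance 128. The circle on this segment as diameter has centre (0, 2) and r² = 128/4 = 32.
Check Q: distance² to centre = 25 ≤ 32, so it lies inside.
All remaining points lie in this disk, and no smaller disk contains both endpoints, so this is the minimum enclosing circle.
r = √32 ≈ 5.657.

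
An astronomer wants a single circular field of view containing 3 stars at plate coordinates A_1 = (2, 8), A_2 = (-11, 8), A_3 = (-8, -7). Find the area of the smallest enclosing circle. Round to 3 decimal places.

265.465

Side lengths²: A_1A_2² = 169, A_1A_3² = 325, A_2A_3² = 234.
Since A_1A_3² = 325 < 234 + 169 = 403, the triangle is acute, so the smallest enclosing circle is the circumcircle.
Circumcentre = (-4.5, 1.5), r² = 84.5.
Area = π·r² = π·84.5 ≈ 265.465.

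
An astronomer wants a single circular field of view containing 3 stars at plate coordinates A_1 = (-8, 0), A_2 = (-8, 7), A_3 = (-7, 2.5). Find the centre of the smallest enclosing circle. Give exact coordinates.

(-8, 3.5)

Side lengths²: A_1A_2² = 49, A_1A_3² = 7.25, A_2A_3² = 21.25.
Since A_1A_2² = 49 ≥ 21.25 + 7.25 = 28.5, the angle opposite A_1A_2 is not acute, so the smallest enclosing circle has A_1A_2 as diameter.
Centre = midpoint of A_1A_2 = (-8, 3.5), r² = 49/4 = 12.25.
Centre = (-8, 3.5).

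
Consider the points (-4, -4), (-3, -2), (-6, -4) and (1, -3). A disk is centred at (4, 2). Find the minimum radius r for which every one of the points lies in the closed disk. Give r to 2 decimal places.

11.66

The required radius is the distance from (4, 2) to the farthest point.
Squared distances: 100, 65, 136, 34.
Maximum is 136, attained at (-6, -4).
r = √136 ≈ 11.66.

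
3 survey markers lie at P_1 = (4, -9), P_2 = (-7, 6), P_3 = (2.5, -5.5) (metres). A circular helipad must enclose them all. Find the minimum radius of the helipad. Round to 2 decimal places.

Side lengths²: P_1P_2² = 346, P_1P_3² = 14.5, P_2P_3² = 222.5.
Since P_1P_2² = 346 ≥ 222.5 + 14.5 = 237, the angle opposite P_1P_2 is not acute, so the smallest enclosing circle has P_1P_2 as diameter.
Centre = midpoint of P_1P_2 = (-1.5, -1.5), r² = 346/4 = 86.5.
r = √(86.5) ≈ 9.30.

9.30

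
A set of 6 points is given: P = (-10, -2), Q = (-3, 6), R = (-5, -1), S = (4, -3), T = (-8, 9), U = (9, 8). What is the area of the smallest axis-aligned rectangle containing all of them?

228

x ranges over [-10, 9], width 19.
y ranges over [-3, 9], height 12.
Area = 19 × 12 = 228.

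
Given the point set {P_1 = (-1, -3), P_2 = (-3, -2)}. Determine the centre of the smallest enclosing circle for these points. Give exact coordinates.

(-2, -2.5)

The smallest circle enclosing two points has them as diameter endpoints.
Centre = midpoint = (-2, -2.5); r² = |P_1P_2|²/4 = 5/4 = 1.25.
Centre = (-2, -2.5).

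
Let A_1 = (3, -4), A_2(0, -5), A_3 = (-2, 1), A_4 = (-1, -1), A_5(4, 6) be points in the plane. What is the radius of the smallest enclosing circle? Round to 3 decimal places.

A smallest enclosing disk is always determined by at most three of the input points on its boundary.
The farthest pair is A_2–A_5 with squared distance 137. The circle on this segment as diameter has centre (2, 0.5) and r² = 137/4 = 34.25.
Check A_1: distance² to centre = 21.25 ≤ 34.25, so it lies inside.
All remaining points lie in this disk, and no smaller disk contains both endpoints, so this is the minimum enclosing circle.
r = √(34.25) ≈ 5.852.

5.852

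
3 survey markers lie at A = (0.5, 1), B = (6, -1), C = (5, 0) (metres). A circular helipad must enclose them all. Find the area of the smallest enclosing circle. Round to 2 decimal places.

Side lengths²: AB² = 34.25, AC² = 21.25, BC² = 2.
Since AB² = 34.25 ≥ 21.25 + 2 = 23.25, the angle opposite AB is not acute, so the smallest enclosing circle has AB as diameter.
Centre = midpoint of AB = (3.25, 0), r² = 34.25/4 = 8.5625.
Area = π·r² = π·8.5625 ≈ 26.90.

26.90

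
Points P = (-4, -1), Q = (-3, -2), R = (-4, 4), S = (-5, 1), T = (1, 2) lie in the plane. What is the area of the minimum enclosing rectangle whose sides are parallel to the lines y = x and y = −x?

In coordinates u = x + y, v = x − y the rectangle is axis-aligned; the map (x,y)→(u,v) scales areas by 2.
u-values: -5, -5, 0, -4, 3; range = 3 − (-5) = 8.
v-values: -3, -1, -8, -6, -1; range = -1 − (-8) = 7.
Area = (8 × 7) / 2 = 28.

28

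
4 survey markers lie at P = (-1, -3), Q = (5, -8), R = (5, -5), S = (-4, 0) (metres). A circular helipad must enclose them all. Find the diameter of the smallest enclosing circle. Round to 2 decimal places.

The minimum enclosing circle of a finite set is fixed by two of the points (as a diameter) or three (as a circumcircle).
The farthest pair is Q–S with squared distance 145. The circle on this segment as diameter has centre (0.5, -4) and r² = 145/4 = 36.25.
Check P: distance² to centre = 3.25 ≤ 36.25, so it lies inside.
All remaining points lie in this disk, and no smaller disk contains both endpoints, so this is the minimum enclosing circle.
Diameter = 2r = 2√(36.25) ≈ 12.04.

12.04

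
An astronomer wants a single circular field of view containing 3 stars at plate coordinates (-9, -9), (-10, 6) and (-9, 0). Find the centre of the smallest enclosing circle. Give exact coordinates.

(-9.5, -1.5)

Call the three points A, B, C in the order given.
Side lengths²: AB² = 226, AC² = 81, BC² = 37.
Since AB² = 226 ≥ 81 + 37 = 118, the angle opposite AB is not acute, so the smallest enclosing circle has AB as diameter.
Centre = midpoint of AB = (-9.5, -1.5), r² = 226/4 = 56.5.
Centre = (-9.5, -1.5).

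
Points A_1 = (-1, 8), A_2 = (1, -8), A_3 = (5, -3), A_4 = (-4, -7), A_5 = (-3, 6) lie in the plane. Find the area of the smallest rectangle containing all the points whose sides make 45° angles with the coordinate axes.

162

In coordinates u = x + y, v = x − y the rectangle is axis-aligned; the map (x,y)→(u,v) scales areas by 2.
u-values: 7, -7, 2, -11, 3; range = 7 − (-11) = 18.
v-values: -9, 9, 8, 3, -9; range = 9 − (-9) = 18.
Area = (18 × 18) / 2 = 162.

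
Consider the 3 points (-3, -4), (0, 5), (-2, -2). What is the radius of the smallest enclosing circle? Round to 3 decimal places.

4.743

Call the three points A, B, C in the order given.
Side lengths²: AB² = 90, AC² = 5, BC² = 53.
Since AB² = 90 ≥ 53 + 5 = 58, the angle opposite AB is not acute, so the smallest enclosing circle has AB as diameter.
Centre = midpoint of AB = (-1.5, 0.5), r² = 90/4 = 22.5.
r = √(22.5) ≈ 4.743.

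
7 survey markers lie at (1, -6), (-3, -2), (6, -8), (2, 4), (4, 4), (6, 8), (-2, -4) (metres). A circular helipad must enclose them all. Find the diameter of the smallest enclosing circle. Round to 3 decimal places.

16.169

A smallest enclosing disk is always determined by at most three of the input points on its boundary.
The minimum enclosing circle is determined by three boundary points: (-3, -2), (6, -8), (6, 8).
Their circumcentre is (29/6, 0) with r² = 2353/36.
The farthest remaining point (-2, -4) is at distance² 2257/36 ≤ 2353/36.
Diameter = 2r = 2√(2353/36) ≈ 16.169.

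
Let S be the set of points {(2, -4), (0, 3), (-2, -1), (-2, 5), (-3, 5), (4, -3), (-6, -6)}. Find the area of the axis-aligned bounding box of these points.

110

x ranges over [-6, 4], width 10.
y ranges over [-6, 5], height 11.
Area = 10 × 11 = 110.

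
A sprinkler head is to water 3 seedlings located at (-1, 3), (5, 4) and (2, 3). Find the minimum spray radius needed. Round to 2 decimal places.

3.04

Call the three points A, B, C in the order given.
Side lengths²: AB² = 37, AC² = 9, BC² = 10.
Since AB² = 37 ≥ 10 + 9 = 19, the angle opposite AB is not acute, so the smallest enclosing circle has AB as diameter.
Centre = midpoint of AB = (2, 3.5), r² = 37/4 = 9.25.
r = √(9.25) ≈ 3.04.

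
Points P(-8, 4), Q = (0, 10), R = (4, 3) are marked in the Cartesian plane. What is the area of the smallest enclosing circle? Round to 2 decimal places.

Side lengths²: PQ² = 100, PR² = 145, QR² = 65.
Since PR² = 145 < 100 + 65 = 165, the triangle is acute, so the smallest enclosing circle is the circumcircle.
Circumcentre = (-1.9375, 4.25), r² = 36.81640625.
Area = π·r² = π·36.81640625 ≈ 115.66.

115.66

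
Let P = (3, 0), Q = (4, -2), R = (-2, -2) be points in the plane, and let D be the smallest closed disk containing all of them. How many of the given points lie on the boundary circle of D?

Side lengths²: PQ² = 5, PR² = 29, QR² = 36.
Since QR² = 36 ≥ 29 + 5 = 34, the angle opposite QR is not acute, so the smallest enclosing circle has QR as diameter.
Centre = midpoint of QR = (1, -2), r² = 36/4 = 9.
The points at distance exactly r from the centre are Q, R — 2 points.

2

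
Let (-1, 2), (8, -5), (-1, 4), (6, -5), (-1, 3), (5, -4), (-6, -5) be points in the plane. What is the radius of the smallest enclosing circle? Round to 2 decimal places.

7.28

The minimum enclosing circle of a finite set is fixed by two of the points (as a diameter) or three (as a circumcircle).
The minimum enclosing circle is determined by three boundary points: (8, -5), (-1, 4), (-6, -5).
Their circumcentre is (1, -3) with r² = 53.
The farthest remaining point (-1, 3) is at distance² 40 ≤ 53.
r = √53 ≈ 7.28.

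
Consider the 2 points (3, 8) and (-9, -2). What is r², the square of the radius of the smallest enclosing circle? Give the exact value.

61

The smallest circle enclosing two points has them as diameter endpoints.
Centre = midpoint = (-3, 3); r² = |(3, 8)−(-9, -2)|²/4 = 244/4 = 61.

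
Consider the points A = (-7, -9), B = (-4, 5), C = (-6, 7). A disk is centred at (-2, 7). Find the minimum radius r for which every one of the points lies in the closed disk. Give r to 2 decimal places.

16.76

The required radius is the distance from (-2, 7) to the farthest point.
Squared distances: 281, 8, 16.
Maximum is 281, attained at A.
r = √281 ≈ 16.76.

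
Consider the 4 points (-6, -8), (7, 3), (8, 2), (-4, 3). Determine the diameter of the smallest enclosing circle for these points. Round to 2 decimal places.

17.20

By Welzl's lemma the MEC is supported by two points (diametrically opposite) or three points (on a circumcircle).
The farthest pair is (-6, -8)–(8, 2) with squared distance 296. The circle on this segment as diameter has centre (1, -3) and r² = 296/4 = 74.
Check (7, 3): distance² to centre = 72 ≤ 74, so it lies inside.
All remaining points lie in this disk, and no smaller disk contains both endpoints, so this is the minimum enclosing circle.
Diameter = 2r = 2√74 ≈ 17.20.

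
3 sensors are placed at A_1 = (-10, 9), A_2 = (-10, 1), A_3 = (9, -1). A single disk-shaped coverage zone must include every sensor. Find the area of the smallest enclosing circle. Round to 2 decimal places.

362.07

Side lengths²: A_1A_2² = 64, A_1A_3² = 461, A_2A_3² = 365.
Since A_1A_3² = 461 ≥ 365 + 64 = 429, the angle opposite A_1A_3 is not acute, so the smallest enclosing circle has A_1A_3 as diameter.
Centre = midpoint of A_1A_3 = (-0.5, 4), r² = 461/4 = 115.25.
Area = π·r² = π·115.25 ≈ 362.07.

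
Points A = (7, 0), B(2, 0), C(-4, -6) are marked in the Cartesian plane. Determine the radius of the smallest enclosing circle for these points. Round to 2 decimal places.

6.26

Side lengths²: AB² = 25, AC² = 157, BC² = 72.
Since AC² = 157 ≥ 72 + 25 = 97, the angle opposite AC is not acute, so the smallest enclosing circle has AC as diameter.
Centre = midpoint of AC = (1.5, -3), r² = 157/4 = 39.25.
r = √(39.25) ≈ 6.26.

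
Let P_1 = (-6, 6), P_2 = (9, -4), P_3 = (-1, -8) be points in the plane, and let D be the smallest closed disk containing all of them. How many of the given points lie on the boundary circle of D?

Side lengths²: P_1P_2² = 325, P_1P_3² = 221, P_2P_3² = 116.
Since P_1P_2² = 325 < 221 + 116 = 337, the triangle is acute, so the smallest enclosing circle is the circumcircle.
Circumcentre = (1.3125, 0.71875), r² = 81.3642578125.
The points at distance exactly r from the centre are P_1, P_2, P_3 — 3 points.

3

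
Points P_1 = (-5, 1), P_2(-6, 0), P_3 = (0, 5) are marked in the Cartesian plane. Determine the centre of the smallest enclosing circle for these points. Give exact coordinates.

(-3, 2.5)

Side lengths²: P_1P_2² = 2, P_1P_3² = 41, P_2P_3² = 61.
Since P_2P_3² = 61 ≥ 41 + 2 = 43, the angle opposite P_2P_3 is not acute, so the smallest enclosing circle has P_2P_3 as diameter.
Centre = midpoint of P_2P_3 = (-3, 2.5), r² = 61/4 = 15.25.
Centre = (-3, 2.5).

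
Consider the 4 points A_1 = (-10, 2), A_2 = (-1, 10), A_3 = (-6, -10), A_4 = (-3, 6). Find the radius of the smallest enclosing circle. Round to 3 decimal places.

10.308

By Welzl's lemma the MEC is supported by two points (diametrically opposite) or three points (on a circumcircle).
The farthest pair is A_2–A_3 with squared distance 425. The circle on this segment as diameter has centre (-3.5, 0) and r² = 425/4 = 106.25.
Check A_1: distance² to centre = 46.25 ≤ 106.25, so it lies inside.
All remaining points lie in this disk, and no smaller disk contains both endpoints, so this is the minimum enclosing circle.
r = √(106.25) ≈ 10.308.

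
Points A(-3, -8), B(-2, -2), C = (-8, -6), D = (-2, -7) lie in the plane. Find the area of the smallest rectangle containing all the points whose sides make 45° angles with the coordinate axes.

35

In coordinates u = x + y, v = x − y the rectangle is axis-aligned; the map (x,y)→(u,v) scales areas by 2.
u-values: -11, -4, -14, -9; range = -4 − (-14) = 10.
v-values: 5, 0, -2, 5; range = 5 − (-2) = 7.
Area = (10 × 7) / 2 = 35.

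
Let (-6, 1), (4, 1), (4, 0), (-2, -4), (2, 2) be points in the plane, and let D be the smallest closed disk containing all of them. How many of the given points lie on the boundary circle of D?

The farthest pair is (-6, 1)–(4, 0) with squared distance 101. The circle on this segment as diameter has centre (-1, 0.5) and r² = 101/4 = 25.25.
Check (4, 1): distance² to centre = 25.25 ≤ 25.25, so it lies inside.
All remaining points lie in this disk, and no smaller disk contains both endpoints, so this is the minimum enclosing circle.
The points at distance exactly r from the centre are (-6, 1), (4, 1), (4, 0) — 3 points.

3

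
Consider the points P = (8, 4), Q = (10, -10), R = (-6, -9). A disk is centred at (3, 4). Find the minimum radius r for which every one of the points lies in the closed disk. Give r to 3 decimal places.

15.811

The required radius is the distance from (3, 4) to the farthest point.
Squared distances: 25, 245, 250.
Maximum is 250, attained at R.
r = √250 ≈ 15.811.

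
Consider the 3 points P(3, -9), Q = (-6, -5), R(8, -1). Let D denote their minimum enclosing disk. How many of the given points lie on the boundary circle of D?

Side lengths²: PQ² = 97, PR² = 89, QR² = 212.
Since QR² = 212 ≥ 97 + 89 = 186, the angle opposite QR is not acute, so the smallest enclosing circle has QR as diameter.
Centre = midpoint of QR = (1, -3), r² = 212/4 = 53.
The points at distance exactly r from the centre are Q, R — 2 points.

2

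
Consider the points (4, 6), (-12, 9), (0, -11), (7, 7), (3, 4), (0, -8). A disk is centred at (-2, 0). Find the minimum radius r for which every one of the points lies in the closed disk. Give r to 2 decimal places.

The required radius is the distance from (-2, 0) to the farthest point.
Squared distances: 72, 181, 125, 130, 41, 68.
Maximum is 181, attained at (-12, 9).
r = √181 ≈ 13.45.

13.45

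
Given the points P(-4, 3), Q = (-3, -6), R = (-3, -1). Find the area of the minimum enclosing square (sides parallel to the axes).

The bounding box has width 1 and height 9.
An axis-aligned square enclosing the set must have side ≥ max(width, height).
So the minimum side is max(1, 9) = 9.
Area = 9² = 81.

81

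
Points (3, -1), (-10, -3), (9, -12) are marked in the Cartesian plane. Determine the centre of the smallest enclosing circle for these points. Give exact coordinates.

Call the three points A, B, C in the order given.
Side lengths²: AB² = 173, AC² = 157, BC² = 442.
Since BC² = 442 ≥ 173 + 157 = 330, the angle opposite BC is not acute, so the smallest enclosing circle has BC as diameter.
Centre = midpoint of BC = (-0.5, -7.5), r² = 442/4 = 110.5.
Centre = (-0.5, -7.5).

(-0.5, -7.5)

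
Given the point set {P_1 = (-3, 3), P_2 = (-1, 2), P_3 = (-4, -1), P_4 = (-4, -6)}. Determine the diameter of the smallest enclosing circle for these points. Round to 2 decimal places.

9.06

By Welzl's lemma the MEC is supported by two points (diametrically opposite) or three points (on a circumcircle).
The farthest pair is P_1–P_4 with squared distance 82. The circle on this segment as diameter has centre (-3.5, -1.5) and r² = 82/4 = 20.5.
Check P_2: distance² to centre = 18.5 ≤ 20.5, so it lies inside.
All remaining points lie in this disk, and no smaller disk contains both endpoints, so this is the minimum enclosing circle.
Diameter = 2r = 2√(20.5) ≈ 9.06.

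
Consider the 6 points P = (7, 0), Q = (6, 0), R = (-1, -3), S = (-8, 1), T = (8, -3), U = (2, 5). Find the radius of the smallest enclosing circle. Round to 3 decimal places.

8.246

The farthest pair is S–T with squared distance 272. The circle on this segment as diameter has centre (0, -1) and r² = 272/4 = 68.
Check P: distance² to centre = 50 ≤ 68, so it lies inside.
All remaining points lie in this disk, and no smaller disk contains both endpoints, so this is the minimum enclosing circle.
r = √68 ≈ 8.246.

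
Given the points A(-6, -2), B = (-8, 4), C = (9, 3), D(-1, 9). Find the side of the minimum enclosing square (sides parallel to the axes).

The bounding box has width 17 and height 11.
An axis-aligned square enclosing the set must have side ≥ max(width, height).
So the minimum side is max(17, 11) = 17.

17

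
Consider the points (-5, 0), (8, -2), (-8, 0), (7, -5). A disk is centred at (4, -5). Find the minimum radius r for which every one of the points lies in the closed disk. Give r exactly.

13

The required radius is the distance from (4, -5) to the farthest point.
Squared distances: 106, 25, 169, 9.
Maximum is 169, attained at (-8, 0).
r = √169 = 13.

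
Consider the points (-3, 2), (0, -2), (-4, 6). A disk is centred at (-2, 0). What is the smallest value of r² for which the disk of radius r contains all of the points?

The required radius is the distance from (-2, 0) to the farthest point.
Squared distances: 5, 8, 40.
Maximum is 40, attained at (-4, 6).

40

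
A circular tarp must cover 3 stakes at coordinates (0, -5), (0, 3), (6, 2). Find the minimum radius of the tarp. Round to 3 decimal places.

4.673

Call the three points A, B, C in the order given.
Side lengths²: AB² = 64, AC² = 85, BC² = 37.
Since AC² = 85 < 64 + 37 = 101, the triangle is acute, so the smallest enclosing circle is the circumcircle.
Circumcentre = (29/12, -1), r² = 3145/144.
r = √(3145/144) ≈ 4.673.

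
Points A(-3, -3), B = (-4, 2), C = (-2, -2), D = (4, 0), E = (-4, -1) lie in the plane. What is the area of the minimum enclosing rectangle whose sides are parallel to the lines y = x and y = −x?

50

In coordinates u = x + y, v = x − y the rectangle is axis-aligned; the map (x,y)→(u,v) scales areas by 2.
u-values: -6, -2, -4, 4, -5; range = 4 − (-6) = 10.
v-values: 0, -6, 0, 4, -3; range = 4 − (-6) = 10.
Area = (10 × 10) / 2 = 50.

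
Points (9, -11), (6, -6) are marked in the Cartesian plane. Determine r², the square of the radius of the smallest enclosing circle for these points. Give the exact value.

The smallest circle enclosing two points has them as diameter endpoints.
Centre = midpoint = (7.5, -8.5); r² = |(9, -11)−(6, -6)|²/4 = 34/4 = 8.5.

8.5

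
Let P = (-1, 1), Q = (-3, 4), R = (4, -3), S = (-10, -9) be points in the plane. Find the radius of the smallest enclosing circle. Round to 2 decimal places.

7.95

The minimum enclosing circle is determined by three boundary points: Q, R, S.
Their circumcentre is (-3.9, -3.9) with r² = 63.22.
The farthest remaining point P is at distance² 32.42 ≤ 63.22.
r = √(63.22) ≈ 7.95.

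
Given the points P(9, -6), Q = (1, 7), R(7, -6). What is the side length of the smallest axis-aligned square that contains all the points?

13

The bounding box has width 8 and height 13.
An axis-aligned square enclosing the set must have side ≥ max(width, height).
So the minimum side is max(8, 13) = 13.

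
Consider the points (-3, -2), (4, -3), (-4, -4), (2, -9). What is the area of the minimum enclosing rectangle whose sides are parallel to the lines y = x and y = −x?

In coordinates u = x + y, v = x − y the rectangle is axis-aligned; the map (x,y)→(u,v) scales areas by 2.
u-values: -5, 1, -8, -7; range = 1 − (-8) = 9.
v-values: -1, 7, 0, 11; range = 11 − (-1) = 12.
Area = (9 × 12) / 2 = 54.

54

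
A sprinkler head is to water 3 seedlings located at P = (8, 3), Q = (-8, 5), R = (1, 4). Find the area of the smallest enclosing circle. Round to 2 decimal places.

204.20

Side lengths²: PQ² = 260, PR² = 50, QR² = 82.
Since PQ² = 260 ≥ 82 + 50 = 132, the angle opposite PQ is not acute, so the smallest enclosing circle has PQ as diameter.
Centre = midpoint of PQ = (0, 4), r² = 260/4 = 65.
Area = π·r² = π·65 ≈ 204.20.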